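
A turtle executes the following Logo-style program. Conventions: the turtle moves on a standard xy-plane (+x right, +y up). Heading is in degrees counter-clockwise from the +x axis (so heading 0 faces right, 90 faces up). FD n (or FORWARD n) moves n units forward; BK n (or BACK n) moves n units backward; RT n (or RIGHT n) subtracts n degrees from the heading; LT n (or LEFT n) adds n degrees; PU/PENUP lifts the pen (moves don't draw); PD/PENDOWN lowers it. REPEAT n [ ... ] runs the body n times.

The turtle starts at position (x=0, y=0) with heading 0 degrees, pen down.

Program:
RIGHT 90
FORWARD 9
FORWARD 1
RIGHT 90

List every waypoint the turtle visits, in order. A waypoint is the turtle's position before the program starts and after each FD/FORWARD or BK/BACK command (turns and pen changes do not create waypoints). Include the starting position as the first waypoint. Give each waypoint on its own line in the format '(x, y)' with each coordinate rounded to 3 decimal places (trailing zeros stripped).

Executing turtle program step by step:
Start: pos=(0,0), heading=0, pen down
RT 90: heading 0 -> 270
FD 9: (0,0) -> (0,-9) [heading=270, draw]
FD 1: (0,-9) -> (0,-10) [heading=270, draw]
RT 90: heading 270 -> 180
Final: pos=(0,-10), heading=180, 2 segment(s) drawn
Waypoints (3 total):
(0, 0)
(0, -9)
(0, -10)

Answer: (0, 0)
(0, -9)
(0, -10)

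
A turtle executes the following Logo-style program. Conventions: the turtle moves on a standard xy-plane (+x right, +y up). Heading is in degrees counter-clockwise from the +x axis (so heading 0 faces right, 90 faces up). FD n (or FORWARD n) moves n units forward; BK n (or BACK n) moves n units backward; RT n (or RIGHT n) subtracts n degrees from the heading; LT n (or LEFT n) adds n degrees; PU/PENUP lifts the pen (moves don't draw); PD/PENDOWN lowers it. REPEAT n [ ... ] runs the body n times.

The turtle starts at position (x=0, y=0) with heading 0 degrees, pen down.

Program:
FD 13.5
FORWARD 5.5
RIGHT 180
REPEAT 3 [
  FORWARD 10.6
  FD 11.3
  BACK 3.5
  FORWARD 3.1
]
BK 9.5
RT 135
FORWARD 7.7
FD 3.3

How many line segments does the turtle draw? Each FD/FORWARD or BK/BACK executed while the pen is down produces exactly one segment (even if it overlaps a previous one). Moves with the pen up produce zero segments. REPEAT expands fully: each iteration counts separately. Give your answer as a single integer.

Answer: 17

Derivation:
Executing turtle program step by step:
Start: pos=(0,0), heading=0, pen down
FD 13.5: (0,0) -> (13.5,0) [heading=0, draw]
FD 5.5: (13.5,0) -> (19,0) [heading=0, draw]
RT 180: heading 0 -> 180
REPEAT 3 [
  -- iteration 1/3 --
  FD 10.6: (19,0) -> (8.4,0) [heading=180, draw]
  FD 11.3: (8.4,0) -> (-2.9,0) [heading=180, draw]
  BK 3.5: (-2.9,0) -> (0.6,0) [heading=180, draw]
  FD 3.1: (0.6,0) -> (-2.5,0) [heading=180, draw]
  -- iteration 2/3 --
  FD 10.6: (-2.5,0) -> (-13.1,0) [heading=180, draw]
  FD 11.3: (-13.1,0) -> (-24.4,0) [heading=180, draw]
  BK 3.5: (-24.4,0) -> (-20.9,0) [heading=180, draw]
  FD 3.1: (-20.9,0) -> (-24,0) [heading=180, draw]
  -- iteration 3/3 --
  FD 10.6: (-24,0) -> (-34.6,0) [heading=180, draw]
  FD 11.3: (-34.6,0) -> (-45.9,0) [heading=180, draw]
  BK 3.5: (-45.9,0) -> (-42.4,0) [heading=180, draw]
  FD 3.1: (-42.4,0) -> (-45.5,0) [heading=180, draw]
]
BK 9.5: (-45.5,0) -> (-36,0) [heading=180, draw]
RT 135: heading 180 -> 45
FD 7.7: (-36,0) -> (-30.555,5.445) [heading=45, draw]
FD 3.3: (-30.555,5.445) -> (-28.222,7.778) [heading=45, draw]
Final: pos=(-28.222,7.778), heading=45, 17 segment(s) drawn
Segments drawn: 17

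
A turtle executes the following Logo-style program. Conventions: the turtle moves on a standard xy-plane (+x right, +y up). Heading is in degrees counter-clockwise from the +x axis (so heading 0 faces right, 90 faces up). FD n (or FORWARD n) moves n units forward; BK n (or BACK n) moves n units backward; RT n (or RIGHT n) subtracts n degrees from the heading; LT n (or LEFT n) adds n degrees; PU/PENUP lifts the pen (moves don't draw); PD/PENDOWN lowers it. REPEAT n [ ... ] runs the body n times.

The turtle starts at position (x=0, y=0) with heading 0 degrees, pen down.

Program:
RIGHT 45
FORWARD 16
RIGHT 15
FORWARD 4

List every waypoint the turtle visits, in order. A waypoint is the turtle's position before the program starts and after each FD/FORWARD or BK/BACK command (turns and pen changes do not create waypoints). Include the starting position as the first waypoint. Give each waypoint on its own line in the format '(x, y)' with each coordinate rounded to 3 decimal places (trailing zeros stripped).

Executing turtle program step by step:
Start: pos=(0,0), heading=0, pen down
RT 45: heading 0 -> 315
FD 16: (0,0) -> (11.314,-11.314) [heading=315, draw]
RT 15: heading 315 -> 300
FD 4: (11.314,-11.314) -> (13.314,-14.778) [heading=300, draw]
Final: pos=(13.314,-14.778), heading=300, 2 segment(s) drawn
Waypoints (3 total):
(0, 0)
(11.314, -11.314)
(13.314, -14.778)

Answer: (0, 0)
(11.314, -11.314)
(13.314, -14.778)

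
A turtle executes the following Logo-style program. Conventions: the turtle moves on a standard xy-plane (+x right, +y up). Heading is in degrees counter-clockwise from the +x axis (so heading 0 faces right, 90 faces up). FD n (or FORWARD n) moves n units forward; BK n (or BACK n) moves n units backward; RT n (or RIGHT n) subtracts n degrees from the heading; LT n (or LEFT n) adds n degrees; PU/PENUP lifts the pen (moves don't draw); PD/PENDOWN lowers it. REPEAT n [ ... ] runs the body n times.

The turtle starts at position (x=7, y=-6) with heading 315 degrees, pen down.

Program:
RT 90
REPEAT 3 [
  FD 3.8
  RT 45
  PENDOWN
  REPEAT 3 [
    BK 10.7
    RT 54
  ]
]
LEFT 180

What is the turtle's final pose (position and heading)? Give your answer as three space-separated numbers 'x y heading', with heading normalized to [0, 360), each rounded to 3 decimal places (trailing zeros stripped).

Executing turtle program step by step:
Start: pos=(7,-6), heading=315, pen down
RT 90: heading 315 -> 225
REPEAT 3 [
  -- iteration 1/3 --
  FD 3.8: (7,-6) -> (4.313,-8.687) [heading=225, draw]
  RT 45: heading 225 -> 180
  PD: pen down
  REPEAT 3 [
    -- iteration 1/3 --
    BK 10.7: (4.313,-8.687) -> (15.013,-8.687) [heading=180, draw]
    RT 54: heading 180 -> 126
    -- iteration 2/3 --
    BK 10.7: (15.013,-8.687) -> (21.302,-17.343) [heading=126, draw]
    RT 54: heading 126 -> 72
    -- iteration 3/3 --
    BK 10.7: (21.302,-17.343) -> (17.996,-27.52) [heading=72, draw]
    RT 54: heading 72 -> 18
  ]
  -- iteration 2/3 --
  FD 3.8: (17.996,-27.52) -> (21.61,-26.346) [heading=18, draw]
  RT 45: heading 18 -> 333
  PD: pen down
  REPEAT 3 [
    -- iteration 1/3 --
    BK 10.7: (21.61,-26.346) -> (12.076,-21.488) [heading=333, draw]
    RT 54: heading 333 -> 279
    -- iteration 2/3 --
    BK 10.7: (12.076,-21.488) -> (10.402,-10.92) [heading=279, draw]
    RT 54: heading 279 -> 225
    -- iteration 3/3 --
    BK 10.7: (10.402,-10.92) -> (17.968,-3.354) [heading=225, draw]
    RT 54: heading 225 -> 171
  ]
  -- iteration 3/3 --
  FD 3.8: (17.968,-3.354) -> (14.215,-2.759) [heading=171, draw]
  RT 45: heading 171 -> 126
  PD: pen down
  REPEAT 3 [
    -- iteration 1/3 --
    BK 10.7: (14.215,-2.759) -> (20.504,-11.416) [heading=126, draw]
    RT 54: heading 126 -> 72
    -- iteration 2/3 --
    BK 10.7: (20.504,-11.416) -> (17.198,-21.592) [heading=72, draw]
    RT 54: heading 72 -> 18
    -- iteration 3/3 --
    BK 10.7: (17.198,-21.592) -> (7.022,-24.898) [heading=18, draw]
    RT 54: heading 18 -> 324
  ]
]
LT 180: heading 324 -> 144
Final: pos=(7.022,-24.898), heading=144, 12 segment(s) drawn

Answer: 7.022 -24.898 144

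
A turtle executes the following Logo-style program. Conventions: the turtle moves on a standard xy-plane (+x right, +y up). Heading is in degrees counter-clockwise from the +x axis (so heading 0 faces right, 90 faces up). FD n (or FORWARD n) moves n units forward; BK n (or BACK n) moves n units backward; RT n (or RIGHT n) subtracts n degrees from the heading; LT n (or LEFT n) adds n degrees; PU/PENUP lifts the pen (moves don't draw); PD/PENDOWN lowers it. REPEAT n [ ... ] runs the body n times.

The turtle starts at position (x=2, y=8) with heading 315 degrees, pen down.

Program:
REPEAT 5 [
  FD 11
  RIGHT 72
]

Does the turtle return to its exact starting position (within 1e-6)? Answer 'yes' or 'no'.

Executing turtle program step by step:
Start: pos=(2,8), heading=315, pen down
REPEAT 5 [
  -- iteration 1/5 --
  FD 11: (2,8) -> (9.778,0.222) [heading=315, draw]
  RT 72: heading 315 -> 243
  -- iteration 2/5 --
  FD 11: (9.778,0.222) -> (4.784,-9.579) [heading=243, draw]
  RT 72: heading 243 -> 171
  -- iteration 3/5 --
  FD 11: (4.784,-9.579) -> (-6.08,-7.858) [heading=171, draw]
  RT 72: heading 171 -> 99
  -- iteration 4/5 --
  FD 11: (-6.08,-7.858) -> (-7.801,3.006) [heading=99, draw]
  RT 72: heading 99 -> 27
  -- iteration 5/5 --
  FD 11: (-7.801,3.006) -> (2,8) [heading=27, draw]
  RT 72: heading 27 -> 315
]
Final: pos=(2,8), heading=315, 5 segment(s) drawn

Start position: (2, 8)
Final position: (2, 8)
Distance = 0; < 1e-6 -> CLOSED

Answer: yes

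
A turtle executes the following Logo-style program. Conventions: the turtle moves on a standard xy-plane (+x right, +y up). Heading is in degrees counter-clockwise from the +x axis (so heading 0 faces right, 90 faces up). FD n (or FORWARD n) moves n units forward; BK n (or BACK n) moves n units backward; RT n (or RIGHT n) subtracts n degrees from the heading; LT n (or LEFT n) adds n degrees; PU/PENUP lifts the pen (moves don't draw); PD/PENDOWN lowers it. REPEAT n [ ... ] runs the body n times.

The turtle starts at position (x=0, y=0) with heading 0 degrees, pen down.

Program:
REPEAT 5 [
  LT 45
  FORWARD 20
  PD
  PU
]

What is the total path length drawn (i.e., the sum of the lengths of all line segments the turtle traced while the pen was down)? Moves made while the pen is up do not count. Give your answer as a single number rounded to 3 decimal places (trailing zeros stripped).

Executing turtle program step by step:
Start: pos=(0,0), heading=0, pen down
REPEAT 5 [
  -- iteration 1/5 --
  LT 45: heading 0 -> 45
  FD 20: (0,0) -> (14.142,14.142) [heading=45, draw]
  PD: pen down
  PU: pen up
  -- iteration 2/5 --
  LT 45: heading 45 -> 90
  FD 20: (14.142,14.142) -> (14.142,34.142) [heading=90, move]
  PD: pen down
  PU: pen up
  -- iteration 3/5 --
  LT 45: heading 90 -> 135
  FD 20: (14.142,34.142) -> (0,48.284) [heading=135, move]
  PD: pen down
  PU: pen up
  -- iteration 4/5 --
  LT 45: heading 135 -> 180
  FD 20: (0,48.284) -> (-20,48.284) [heading=180, move]
  PD: pen down
  PU: pen up
  -- iteration 5/5 --
  LT 45: heading 180 -> 225
  FD 20: (-20,48.284) -> (-34.142,34.142) [heading=225, move]
  PD: pen down
  PU: pen up
]
Final: pos=(-34.142,34.142), heading=225, 1 segment(s) drawn

Segment lengths:
  seg 1: (0,0) -> (14.142,14.142), length = 20
Total = 20

Answer: 20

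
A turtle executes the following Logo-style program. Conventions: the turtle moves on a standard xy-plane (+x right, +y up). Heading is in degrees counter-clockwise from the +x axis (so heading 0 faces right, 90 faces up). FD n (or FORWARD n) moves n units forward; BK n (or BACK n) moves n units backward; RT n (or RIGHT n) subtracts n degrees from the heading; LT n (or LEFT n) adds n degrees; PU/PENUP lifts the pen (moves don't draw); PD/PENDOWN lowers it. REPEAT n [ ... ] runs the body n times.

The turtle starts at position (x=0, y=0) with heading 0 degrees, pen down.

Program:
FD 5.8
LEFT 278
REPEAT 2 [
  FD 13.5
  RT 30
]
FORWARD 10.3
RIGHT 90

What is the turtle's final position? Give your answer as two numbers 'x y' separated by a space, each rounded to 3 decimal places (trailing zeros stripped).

Answer: -5.495 -32.227

Derivation:
Executing turtle program step by step:
Start: pos=(0,0), heading=0, pen down
FD 5.8: (0,0) -> (5.8,0) [heading=0, draw]
LT 278: heading 0 -> 278
REPEAT 2 [
  -- iteration 1/2 --
  FD 13.5: (5.8,0) -> (7.679,-13.369) [heading=278, draw]
  RT 30: heading 278 -> 248
  -- iteration 2/2 --
  FD 13.5: (7.679,-13.369) -> (2.622,-25.886) [heading=248, draw]
  RT 30: heading 248 -> 218
]
FD 10.3: (2.622,-25.886) -> (-5.495,-32.227) [heading=218, draw]
RT 90: heading 218 -> 128
Final: pos=(-5.495,-32.227), heading=128, 4 segment(s) drawn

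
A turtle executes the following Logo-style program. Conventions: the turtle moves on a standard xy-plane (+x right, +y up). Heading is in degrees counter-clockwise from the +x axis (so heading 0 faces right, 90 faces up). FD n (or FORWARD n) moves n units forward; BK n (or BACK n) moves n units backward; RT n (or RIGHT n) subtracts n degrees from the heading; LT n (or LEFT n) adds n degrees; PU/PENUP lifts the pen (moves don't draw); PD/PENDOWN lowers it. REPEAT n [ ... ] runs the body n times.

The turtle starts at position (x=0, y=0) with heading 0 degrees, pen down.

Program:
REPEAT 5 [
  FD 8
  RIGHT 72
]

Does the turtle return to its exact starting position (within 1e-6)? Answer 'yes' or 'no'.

Executing turtle program step by step:
Start: pos=(0,0), heading=0, pen down
REPEAT 5 [
  -- iteration 1/5 --
  FD 8: (0,0) -> (8,0) [heading=0, draw]
  RT 72: heading 0 -> 288
  -- iteration 2/5 --
  FD 8: (8,0) -> (10.472,-7.608) [heading=288, draw]
  RT 72: heading 288 -> 216
  -- iteration 3/5 --
  FD 8: (10.472,-7.608) -> (4,-12.311) [heading=216, draw]
  RT 72: heading 216 -> 144
  -- iteration 4/5 --
  FD 8: (4,-12.311) -> (-2.472,-7.608) [heading=144, draw]
  RT 72: heading 144 -> 72
  -- iteration 5/5 --
  FD 8: (-2.472,-7.608) -> (0,0) [heading=72, draw]
  RT 72: heading 72 -> 0
]
Final: pos=(0,0), heading=0, 5 segment(s) drawn

Start position: (0, 0)
Final position: (0, 0)
Distance = 0; < 1e-6 -> CLOSED

Answer: yes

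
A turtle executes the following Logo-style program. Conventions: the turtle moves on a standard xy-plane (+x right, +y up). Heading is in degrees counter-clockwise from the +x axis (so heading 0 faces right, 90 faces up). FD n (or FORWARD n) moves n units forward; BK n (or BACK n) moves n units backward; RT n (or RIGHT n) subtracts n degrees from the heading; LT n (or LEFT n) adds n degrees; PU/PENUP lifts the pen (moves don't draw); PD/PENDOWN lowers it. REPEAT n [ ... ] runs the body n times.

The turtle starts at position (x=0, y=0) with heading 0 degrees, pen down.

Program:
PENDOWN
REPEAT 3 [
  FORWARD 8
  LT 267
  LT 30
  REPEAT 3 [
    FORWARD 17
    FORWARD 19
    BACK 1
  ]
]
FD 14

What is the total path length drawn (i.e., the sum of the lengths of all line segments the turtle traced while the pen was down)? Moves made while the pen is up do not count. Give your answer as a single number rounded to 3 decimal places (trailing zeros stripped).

Answer: 371

Derivation:
Executing turtle program step by step:
Start: pos=(0,0), heading=0, pen down
PD: pen down
REPEAT 3 [
  -- iteration 1/3 --
  FD 8: (0,0) -> (8,0) [heading=0, draw]
  LT 267: heading 0 -> 267
  LT 30: heading 267 -> 297
  REPEAT 3 [
    -- iteration 1/3 --
    FD 17: (8,0) -> (15.718,-15.147) [heading=297, draw]
    FD 19: (15.718,-15.147) -> (24.344,-32.076) [heading=297, draw]
    BK 1: (24.344,-32.076) -> (23.89,-31.185) [heading=297, draw]
    -- iteration 2/3 --
    FD 17: (23.89,-31.185) -> (31.608,-46.332) [heading=297, draw]
    FD 19: (31.608,-46.332) -> (40.233,-63.261) [heading=297, draw]
    BK 1: (40.233,-63.261) -> (39.779,-62.37) [heading=297, draw]
    -- iteration 3/3 --
    FD 17: (39.779,-62.37) -> (47.497,-77.518) [heading=297, draw]
    FD 19: (47.497,-77.518) -> (56.123,-94.447) [heading=297, draw]
    BK 1: (56.123,-94.447) -> (55.669,-93.556) [heading=297, draw]
  ]
  -- iteration 2/3 --
  FD 8: (55.669,-93.556) -> (59.301,-100.684) [heading=297, draw]
  LT 267: heading 297 -> 204
  LT 30: heading 204 -> 234
  REPEAT 3 [
    -- iteration 1/3 --
    FD 17: (59.301,-100.684) -> (49.309,-114.437) [heading=234, draw]
    FD 19: (49.309,-114.437) -> (38.141,-129.808) [heading=234, draw]
    BK 1: (38.141,-129.808) -> (38.728,-128.999) [heading=234, draw]
    -- iteration 2/3 --
    FD 17: (38.728,-128.999) -> (28.736,-142.753) [heading=234, draw]
    FD 19: (28.736,-142.753) -> (17.568,-158.124) [heading=234, draw]
    BK 1: (17.568,-158.124) -> (18.156,-157.315) [heading=234, draw]
    -- iteration 3/3 --
    FD 17: (18.156,-157.315) -> (8.164,-171.068) [heading=234, draw]
    FD 19: (8.164,-171.068) -> (-3.004,-186.44) [heading=234, draw]
    BK 1: (-3.004,-186.44) -> (-2.417,-185.631) [heading=234, draw]
  ]
  -- iteration 3/3 --
  FD 8: (-2.417,-185.631) -> (-7.119,-192.103) [heading=234, draw]
  LT 267: heading 234 -> 141
  LT 30: heading 141 -> 171
  REPEAT 3 [
    -- iteration 1/3 --
    FD 17: (-7.119,-192.103) -> (-23.91,-189.443) [heading=171, draw]
    FD 19: (-23.91,-189.443) -> (-42.676,-186.471) [heading=171, draw]
    BK 1: (-42.676,-186.471) -> (-41.688,-186.627) [heading=171, draw]
    -- iteration 2/3 --
    FD 17: (-41.688,-186.627) -> (-58.479,-183.968) [heading=171, draw]
    FD 19: (-58.479,-183.968) -> (-77.245,-180.996) [heading=171, draw]
    BK 1: (-77.245,-180.996) -> (-76.257,-181.152) [heading=171, draw]
    -- iteration 3/3 --
    FD 17: (-76.257,-181.152) -> (-93.048,-178.493) [heading=171, draw]
    FD 19: (-93.048,-178.493) -> (-111.814,-175.521) [heading=171, draw]
    BK 1: (-111.814,-175.521) -> (-110.826,-175.677) [heading=171, draw]
  ]
]
FD 14: (-110.826,-175.677) -> (-124.654,-173.487) [heading=171, draw]
Final: pos=(-124.654,-173.487), heading=171, 31 segment(s) drawn

Segment lengths:
  seg 1: (0,0) -> (8,0), length = 8
  seg 2: (8,0) -> (15.718,-15.147), length = 17
  seg 3: (15.718,-15.147) -> (24.344,-32.076), length = 19
  seg 4: (24.344,-32.076) -> (23.89,-31.185), length = 1
  seg 5: (23.89,-31.185) -> (31.608,-46.332), length = 17
  seg 6: (31.608,-46.332) -> (40.233,-63.261), length = 19
  seg 7: (40.233,-63.261) -> (39.779,-62.37), length = 1
  seg 8: (39.779,-62.37) -> (47.497,-77.518), length = 17
  seg 9: (47.497,-77.518) -> (56.123,-94.447), length = 19
  seg 10: (56.123,-94.447) -> (55.669,-93.556), length = 1
  seg 11: (55.669,-93.556) -> (59.301,-100.684), length = 8
  seg 12: (59.301,-100.684) -> (49.309,-114.437), length = 17
  seg 13: (49.309,-114.437) -> (38.141,-129.808), length = 19
  seg 14: (38.141,-129.808) -> (38.728,-128.999), length = 1
  seg 15: (38.728,-128.999) -> (28.736,-142.753), length = 17
  seg 16: (28.736,-142.753) -> (17.568,-158.124), length = 19
  seg 17: (17.568,-158.124) -> (18.156,-157.315), length = 1
  seg 18: (18.156,-157.315) -> (8.164,-171.068), length = 17
  seg 19: (8.164,-171.068) -> (-3.004,-186.44), length = 19
  seg 20: (-3.004,-186.44) -> (-2.417,-185.631), length = 1
  seg 21: (-2.417,-185.631) -> (-7.119,-192.103), length = 8
  seg 22: (-7.119,-192.103) -> (-23.91,-189.443), length = 17
  seg 23: (-23.91,-189.443) -> (-42.676,-186.471), length = 19
  seg 24: (-42.676,-186.471) -> (-41.688,-186.627), length = 1
  seg 25: (-41.688,-186.627) -> (-58.479,-183.968), length = 17
  seg 26: (-58.479,-183.968) -> (-77.245,-180.996), length = 19
  seg 27: (-77.245,-180.996) -> (-76.257,-181.152), length = 1
  seg 28: (-76.257,-181.152) -> (-93.048,-178.493), length = 17
  seg 29: (-93.048,-178.493) -> (-111.814,-175.521), length = 19
  seg 30: (-111.814,-175.521) -> (-110.826,-175.677), length = 1
  seg 31: (-110.826,-175.677) -> (-124.654,-173.487), length = 14
Total = 371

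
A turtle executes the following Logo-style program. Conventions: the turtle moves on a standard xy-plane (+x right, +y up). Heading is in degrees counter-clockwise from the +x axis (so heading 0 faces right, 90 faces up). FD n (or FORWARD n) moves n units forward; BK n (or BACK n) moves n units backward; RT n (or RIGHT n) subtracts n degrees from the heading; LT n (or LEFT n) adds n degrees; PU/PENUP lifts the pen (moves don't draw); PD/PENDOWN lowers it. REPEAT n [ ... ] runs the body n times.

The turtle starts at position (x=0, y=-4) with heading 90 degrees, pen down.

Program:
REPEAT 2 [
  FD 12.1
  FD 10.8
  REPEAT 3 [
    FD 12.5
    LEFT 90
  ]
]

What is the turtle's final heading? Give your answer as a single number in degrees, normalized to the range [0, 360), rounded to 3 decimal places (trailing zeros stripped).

Executing turtle program step by step:
Start: pos=(0,-4), heading=90, pen down
REPEAT 2 [
  -- iteration 1/2 --
  FD 12.1: (0,-4) -> (0,8.1) [heading=90, draw]
  FD 10.8: (0,8.1) -> (0,18.9) [heading=90, draw]
  REPEAT 3 [
    -- iteration 1/3 --
    FD 12.5: (0,18.9) -> (0,31.4) [heading=90, draw]
    LT 90: heading 90 -> 180
    -- iteration 2/3 --
    FD 12.5: (0,31.4) -> (-12.5,31.4) [heading=180, draw]
    LT 90: heading 180 -> 270
    -- iteration 3/3 --
    FD 12.5: (-12.5,31.4) -> (-12.5,18.9) [heading=270, draw]
    LT 90: heading 270 -> 0
  ]
  -- iteration 2/2 --
  FD 12.1: (-12.5,18.9) -> (-0.4,18.9) [heading=0, draw]
  FD 10.8: (-0.4,18.9) -> (10.4,18.9) [heading=0, draw]
  REPEAT 3 [
    -- iteration 1/3 --
    FD 12.5: (10.4,18.9) -> (22.9,18.9) [heading=0, draw]
    LT 90: heading 0 -> 90
    -- iteration 2/3 --
    FD 12.5: (22.9,18.9) -> (22.9,31.4) [heading=90, draw]
    LT 90: heading 90 -> 180
    -- iteration 3/3 --
    FD 12.5: (22.9,31.4) -> (10.4,31.4) [heading=180, draw]
    LT 90: heading 180 -> 270
  ]
]
Final: pos=(10.4,31.4), heading=270, 10 segment(s) drawn

Answer: 270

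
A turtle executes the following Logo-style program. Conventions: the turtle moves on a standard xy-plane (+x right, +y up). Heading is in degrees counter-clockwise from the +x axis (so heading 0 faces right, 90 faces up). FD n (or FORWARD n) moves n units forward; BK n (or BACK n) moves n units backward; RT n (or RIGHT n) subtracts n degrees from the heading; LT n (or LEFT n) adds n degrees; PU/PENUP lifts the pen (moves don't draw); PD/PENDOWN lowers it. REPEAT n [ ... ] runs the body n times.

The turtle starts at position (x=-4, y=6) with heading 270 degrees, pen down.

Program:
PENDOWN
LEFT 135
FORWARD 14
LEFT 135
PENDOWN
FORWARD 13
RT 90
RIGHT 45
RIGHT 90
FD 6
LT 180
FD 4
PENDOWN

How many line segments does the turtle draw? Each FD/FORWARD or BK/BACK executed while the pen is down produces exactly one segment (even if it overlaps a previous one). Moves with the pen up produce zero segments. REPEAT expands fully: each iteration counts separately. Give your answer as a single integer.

Executing turtle program step by step:
Start: pos=(-4,6), heading=270, pen down
PD: pen down
LT 135: heading 270 -> 45
FD 14: (-4,6) -> (5.899,15.899) [heading=45, draw]
LT 135: heading 45 -> 180
PD: pen down
FD 13: (5.899,15.899) -> (-7.101,15.899) [heading=180, draw]
RT 90: heading 180 -> 90
RT 45: heading 90 -> 45
RT 90: heading 45 -> 315
FD 6: (-7.101,15.899) -> (-2.858,11.657) [heading=315, draw]
LT 180: heading 315 -> 135
FD 4: (-2.858,11.657) -> (-5.686,14.485) [heading=135, draw]
PD: pen down
Final: pos=(-5.686,14.485), heading=135, 4 segment(s) drawn
Segments drawn: 4

Answer: 4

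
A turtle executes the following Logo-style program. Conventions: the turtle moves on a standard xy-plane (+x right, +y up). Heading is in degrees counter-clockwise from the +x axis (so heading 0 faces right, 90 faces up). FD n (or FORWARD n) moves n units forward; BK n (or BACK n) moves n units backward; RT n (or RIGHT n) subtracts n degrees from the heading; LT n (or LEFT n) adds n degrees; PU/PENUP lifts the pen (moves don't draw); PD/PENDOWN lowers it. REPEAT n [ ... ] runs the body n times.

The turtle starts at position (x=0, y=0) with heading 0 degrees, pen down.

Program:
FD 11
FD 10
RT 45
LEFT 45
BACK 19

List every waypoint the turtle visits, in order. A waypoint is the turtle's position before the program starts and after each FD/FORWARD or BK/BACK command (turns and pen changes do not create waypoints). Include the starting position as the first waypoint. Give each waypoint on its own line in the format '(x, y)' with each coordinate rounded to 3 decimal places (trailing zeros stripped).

Executing turtle program step by step:
Start: pos=(0,0), heading=0, pen down
FD 11: (0,0) -> (11,0) [heading=0, draw]
FD 10: (11,0) -> (21,0) [heading=0, draw]
RT 45: heading 0 -> 315
LT 45: heading 315 -> 0
BK 19: (21,0) -> (2,0) [heading=0, draw]
Final: pos=(2,0), heading=0, 3 segment(s) drawn
Waypoints (4 total):
(0, 0)
(11, 0)
(21, 0)
(2, 0)

Answer: (0, 0)
(11, 0)
(21, 0)
(2, 0)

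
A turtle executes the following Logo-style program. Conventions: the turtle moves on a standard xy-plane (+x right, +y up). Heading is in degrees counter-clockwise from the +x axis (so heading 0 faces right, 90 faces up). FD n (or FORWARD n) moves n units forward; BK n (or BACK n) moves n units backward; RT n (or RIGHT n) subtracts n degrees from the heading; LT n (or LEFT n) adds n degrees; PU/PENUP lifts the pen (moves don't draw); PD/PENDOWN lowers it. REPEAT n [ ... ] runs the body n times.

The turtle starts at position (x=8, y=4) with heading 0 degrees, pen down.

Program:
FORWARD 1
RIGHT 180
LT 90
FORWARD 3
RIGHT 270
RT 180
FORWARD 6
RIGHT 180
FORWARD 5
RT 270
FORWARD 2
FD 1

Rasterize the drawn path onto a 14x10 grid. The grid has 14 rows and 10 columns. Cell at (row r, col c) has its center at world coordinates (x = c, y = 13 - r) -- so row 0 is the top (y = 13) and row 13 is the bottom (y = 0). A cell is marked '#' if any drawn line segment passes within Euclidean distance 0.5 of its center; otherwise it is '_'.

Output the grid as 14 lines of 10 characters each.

Segment 0: (8,4) -> (9,4)
Segment 1: (9,4) -> (9,1)
Segment 2: (9,1) -> (3,1)
Segment 3: (3,1) -> (8,1)
Segment 4: (8,1) -> (8,3)
Segment 5: (8,3) -> (8,4)

Answer: __________
__________
__________
__________
__________
__________
__________
__________
__________
________##
________##
________##
___#######
__________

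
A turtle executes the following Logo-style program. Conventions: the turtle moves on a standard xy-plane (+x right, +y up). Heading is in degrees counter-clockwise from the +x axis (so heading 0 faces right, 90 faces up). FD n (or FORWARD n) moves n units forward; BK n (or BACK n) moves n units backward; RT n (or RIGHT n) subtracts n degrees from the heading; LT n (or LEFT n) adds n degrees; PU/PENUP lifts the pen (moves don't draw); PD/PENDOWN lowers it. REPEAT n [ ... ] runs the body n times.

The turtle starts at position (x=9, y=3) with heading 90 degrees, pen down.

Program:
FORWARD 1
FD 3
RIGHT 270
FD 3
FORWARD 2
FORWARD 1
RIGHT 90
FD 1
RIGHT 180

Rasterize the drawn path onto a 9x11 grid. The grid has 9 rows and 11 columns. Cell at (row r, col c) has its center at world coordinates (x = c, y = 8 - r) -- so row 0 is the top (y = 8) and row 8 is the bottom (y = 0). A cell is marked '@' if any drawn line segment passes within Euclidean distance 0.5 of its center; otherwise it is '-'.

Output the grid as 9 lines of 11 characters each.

Segment 0: (9,3) -> (9,4)
Segment 1: (9,4) -> (9,7)
Segment 2: (9,7) -> (6,7)
Segment 3: (6,7) -> (4,7)
Segment 4: (4,7) -> (3,7)
Segment 5: (3,7) -> (3,8)

Answer: ---@-------
---@@@@@@@-
---------@-
---------@-
---------@-
---------@-
-----------
-----------
-----------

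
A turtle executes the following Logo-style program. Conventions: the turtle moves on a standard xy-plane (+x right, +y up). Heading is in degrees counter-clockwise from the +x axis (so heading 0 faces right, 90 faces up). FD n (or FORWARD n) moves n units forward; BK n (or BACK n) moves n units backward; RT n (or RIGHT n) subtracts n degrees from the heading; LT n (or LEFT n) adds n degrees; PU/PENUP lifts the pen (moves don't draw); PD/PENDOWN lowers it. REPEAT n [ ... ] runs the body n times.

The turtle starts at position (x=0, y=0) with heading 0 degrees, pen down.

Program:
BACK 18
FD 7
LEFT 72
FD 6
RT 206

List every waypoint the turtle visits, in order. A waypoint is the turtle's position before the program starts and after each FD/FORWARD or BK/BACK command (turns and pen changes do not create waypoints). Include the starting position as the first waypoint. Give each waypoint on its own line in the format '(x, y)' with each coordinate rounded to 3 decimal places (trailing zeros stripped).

Executing turtle program step by step:
Start: pos=(0,0), heading=0, pen down
BK 18: (0,0) -> (-18,0) [heading=0, draw]
FD 7: (-18,0) -> (-11,0) [heading=0, draw]
LT 72: heading 0 -> 72
FD 6: (-11,0) -> (-9.146,5.706) [heading=72, draw]
RT 206: heading 72 -> 226
Final: pos=(-9.146,5.706), heading=226, 3 segment(s) drawn
Waypoints (4 total):
(0, 0)
(-18, 0)
(-11, 0)
(-9.146, 5.706)

Answer: (0, 0)
(-18, 0)
(-11, 0)
(-9.146, 5.706)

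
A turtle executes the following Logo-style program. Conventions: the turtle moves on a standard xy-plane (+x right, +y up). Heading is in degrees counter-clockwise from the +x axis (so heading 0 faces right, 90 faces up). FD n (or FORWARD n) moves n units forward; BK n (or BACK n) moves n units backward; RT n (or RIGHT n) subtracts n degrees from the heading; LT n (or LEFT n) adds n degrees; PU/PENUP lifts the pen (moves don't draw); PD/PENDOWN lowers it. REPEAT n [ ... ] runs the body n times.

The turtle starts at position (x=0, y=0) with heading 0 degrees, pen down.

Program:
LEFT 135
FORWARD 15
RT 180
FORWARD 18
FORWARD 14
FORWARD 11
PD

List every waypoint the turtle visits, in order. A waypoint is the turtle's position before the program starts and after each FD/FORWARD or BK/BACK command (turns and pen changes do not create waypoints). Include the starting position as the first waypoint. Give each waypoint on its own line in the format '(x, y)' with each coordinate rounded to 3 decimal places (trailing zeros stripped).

Executing turtle program step by step:
Start: pos=(0,0), heading=0, pen down
LT 135: heading 0 -> 135
FD 15: (0,0) -> (-10.607,10.607) [heading=135, draw]
RT 180: heading 135 -> 315
FD 18: (-10.607,10.607) -> (2.121,-2.121) [heading=315, draw]
FD 14: (2.121,-2.121) -> (12.021,-12.021) [heading=315, draw]
FD 11: (12.021,-12.021) -> (19.799,-19.799) [heading=315, draw]
PD: pen down
Final: pos=(19.799,-19.799), heading=315, 4 segment(s) drawn
Waypoints (5 total):
(0, 0)
(-10.607, 10.607)
(2.121, -2.121)
(12.021, -12.021)
(19.799, -19.799)

Answer: (0, 0)
(-10.607, 10.607)
(2.121, -2.121)
(12.021, -12.021)
(19.799, -19.799)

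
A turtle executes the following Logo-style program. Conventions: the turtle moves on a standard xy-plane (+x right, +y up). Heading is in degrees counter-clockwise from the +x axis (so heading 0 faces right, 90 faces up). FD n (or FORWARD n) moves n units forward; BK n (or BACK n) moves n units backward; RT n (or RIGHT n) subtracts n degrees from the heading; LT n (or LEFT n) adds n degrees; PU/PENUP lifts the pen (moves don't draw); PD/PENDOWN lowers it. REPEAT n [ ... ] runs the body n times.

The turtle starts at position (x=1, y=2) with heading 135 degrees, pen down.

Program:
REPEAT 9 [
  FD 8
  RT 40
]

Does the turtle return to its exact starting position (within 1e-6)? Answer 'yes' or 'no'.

Executing turtle program step by step:
Start: pos=(1,2), heading=135, pen down
REPEAT 9 [
  -- iteration 1/9 --
  FD 8: (1,2) -> (-4.657,7.657) [heading=135, draw]
  RT 40: heading 135 -> 95
  -- iteration 2/9 --
  FD 8: (-4.657,7.657) -> (-5.354,15.626) [heading=95, draw]
  RT 40: heading 95 -> 55
  -- iteration 3/9 --
  FD 8: (-5.354,15.626) -> (-0.765,22.18) [heading=55, draw]
  RT 40: heading 55 -> 15
  -- iteration 4/9 --
  FD 8: (-0.765,22.18) -> (6.962,24.25) [heading=15, draw]
  RT 40: heading 15 -> 335
  -- iteration 5/9 --
  FD 8: (6.962,24.25) -> (14.212,20.869) [heading=335, draw]
  RT 40: heading 335 -> 295
  -- iteration 6/9 --
  FD 8: (14.212,20.869) -> (17.593,13.619) [heading=295, draw]
  RT 40: heading 295 -> 255
  -- iteration 7/9 --
  FD 8: (17.593,13.619) -> (15.523,5.891) [heading=255, draw]
  RT 40: heading 255 -> 215
  -- iteration 8/9 --
  FD 8: (15.523,5.891) -> (8.97,1.303) [heading=215, draw]
  RT 40: heading 215 -> 175
  -- iteration 9/9 --
  FD 8: (8.97,1.303) -> (1,2) [heading=175, draw]
  RT 40: heading 175 -> 135
]
Final: pos=(1,2), heading=135, 9 segment(s) drawn

Start position: (1, 2)
Final position: (1, 2)
Distance = 0; < 1e-6 -> CLOSED

Answer: yes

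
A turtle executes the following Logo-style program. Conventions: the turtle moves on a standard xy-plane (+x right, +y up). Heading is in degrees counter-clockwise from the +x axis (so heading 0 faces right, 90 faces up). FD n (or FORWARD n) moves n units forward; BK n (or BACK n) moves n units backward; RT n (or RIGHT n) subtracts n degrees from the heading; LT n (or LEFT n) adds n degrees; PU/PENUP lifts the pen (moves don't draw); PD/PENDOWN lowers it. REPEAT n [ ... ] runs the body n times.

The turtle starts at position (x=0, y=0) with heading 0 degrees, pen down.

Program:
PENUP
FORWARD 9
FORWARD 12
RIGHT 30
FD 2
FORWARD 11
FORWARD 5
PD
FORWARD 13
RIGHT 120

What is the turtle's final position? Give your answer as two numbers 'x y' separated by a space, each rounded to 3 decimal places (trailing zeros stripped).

Executing turtle program step by step:
Start: pos=(0,0), heading=0, pen down
PU: pen up
FD 9: (0,0) -> (9,0) [heading=0, move]
FD 12: (9,0) -> (21,0) [heading=0, move]
RT 30: heading 0 -> 330
FD 2: (21,0) -> (22.732,-1) [heading=330, move]
FD 11: (22.732,-1) -> (32.258,-6.5) [heading=330, move]
FD 5: (32.258,-6.5) -> (36.588,-9) [heading=330, move]
PD: pen down
FD 13: (36.588,-9) -> (47.847,-15.5) [heading=330, draw]
RT 120: heading 330 -> 210
Final: pos=(47.847,-15.5), heading=210, 1 segment(s) drawn

Answer: 47.847 -15.5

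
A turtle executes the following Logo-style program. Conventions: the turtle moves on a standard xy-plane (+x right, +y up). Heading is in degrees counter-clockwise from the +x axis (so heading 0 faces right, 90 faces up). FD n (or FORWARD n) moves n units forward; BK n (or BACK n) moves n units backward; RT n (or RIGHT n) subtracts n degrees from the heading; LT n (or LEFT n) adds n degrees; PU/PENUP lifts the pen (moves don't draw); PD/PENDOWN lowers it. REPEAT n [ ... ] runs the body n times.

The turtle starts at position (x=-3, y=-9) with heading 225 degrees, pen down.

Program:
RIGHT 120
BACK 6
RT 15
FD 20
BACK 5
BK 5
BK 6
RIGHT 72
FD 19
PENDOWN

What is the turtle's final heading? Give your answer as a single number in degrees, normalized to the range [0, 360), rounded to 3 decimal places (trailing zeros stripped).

Executing turtle program step by step:
Start: pos=(-3,-9), heading=225, pen down
RT 120: heading 225 -> 105
BK 6: (-3,-9) -> (-1.447,-14.796) [heading=105, draw]
RT 15: heading 105 -> 90
FD 20: (-1.447,-14.796) -> (-1.447,5.204) [heading=90, draw]
BK 5: (-1.447,5.204) -> (-1.447,0.204) [heading=90, draw]
BK 5: (-1.447,0.204) -> (-1.447,-4.796) [heading=90, draw]
BK 6: (-1.447,-4.796) -> (-1.447,-10.796) [heading=90, draw]
RT 72: heading 90 -> 18
FD 19: (-1.447,-10.796) -> (16.623,-4.924) [heading=18, draw]
PD: pen down
Final: pos=(16.623,-4.924), heading=18, 6 segment(s) drawn

Answer: 18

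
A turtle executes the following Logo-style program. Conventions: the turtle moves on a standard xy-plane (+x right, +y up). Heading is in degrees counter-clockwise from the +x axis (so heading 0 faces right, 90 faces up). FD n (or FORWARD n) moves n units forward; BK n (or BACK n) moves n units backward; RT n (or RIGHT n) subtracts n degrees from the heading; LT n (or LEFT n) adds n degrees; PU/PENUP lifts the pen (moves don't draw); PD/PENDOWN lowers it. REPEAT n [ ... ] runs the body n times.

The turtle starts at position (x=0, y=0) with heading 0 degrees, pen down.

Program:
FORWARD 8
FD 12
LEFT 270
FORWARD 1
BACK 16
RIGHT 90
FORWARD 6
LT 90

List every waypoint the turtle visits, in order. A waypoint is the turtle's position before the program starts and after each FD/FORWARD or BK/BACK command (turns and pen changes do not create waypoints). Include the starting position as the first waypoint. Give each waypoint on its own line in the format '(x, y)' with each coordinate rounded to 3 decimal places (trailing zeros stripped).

Answer: (0, 0)
(8, 0)
(20, 0)
(20, -1)
(20, 15)
(14, 15)

Derivation:
Executing turtle program step by step:
Start: pos=(0,0), heading=0, pen down
FD 8: (0,0) -> (8,0) [heading=0, draw]
FD 12: (8,0) -> (20,0) [heading=0, draw]
LT 270: heading 0 -> 270
FD 1: (20,0) -> (20,-1) [heading=270, draw]
BK 16: (20,-1) -> (20,15) [heading=270, draw]
RT 90: heading 270 -> 180
FD 6: (20,15) -> (14,15) [heading=180, draw]
LT 90: heading 180 -> 270
Final: pos=(14,15), heading=270, 5 segment(s) drawn
Waypoints (6 total):
(0, 0)
(8, 0)
(20, 0)
(20, -1)
(20, 15)
(14, 15)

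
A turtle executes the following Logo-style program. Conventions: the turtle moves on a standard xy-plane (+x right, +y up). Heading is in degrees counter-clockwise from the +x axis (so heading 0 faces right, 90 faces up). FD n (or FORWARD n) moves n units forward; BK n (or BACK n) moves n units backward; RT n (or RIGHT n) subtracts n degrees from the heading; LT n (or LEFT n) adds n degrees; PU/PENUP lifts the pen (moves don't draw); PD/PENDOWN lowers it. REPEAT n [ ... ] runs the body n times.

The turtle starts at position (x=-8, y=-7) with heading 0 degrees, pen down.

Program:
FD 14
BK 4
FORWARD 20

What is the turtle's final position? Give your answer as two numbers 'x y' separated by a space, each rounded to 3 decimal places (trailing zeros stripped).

Executing turtle program step by step:
Start: pos=(-8,-7), heading=0, pen down
FD 14: (-8,-7) -> (6,-7) [heading=0, draw]
BK 4: (6,-7) -> (2,-7) [heading=0, draw]
FD 20: (2,-7) -> (22,-7) [heading=0, draw]
Final: pos=(22,-7), heading=0, 3 segment(s) drawn

Answer: 22 -7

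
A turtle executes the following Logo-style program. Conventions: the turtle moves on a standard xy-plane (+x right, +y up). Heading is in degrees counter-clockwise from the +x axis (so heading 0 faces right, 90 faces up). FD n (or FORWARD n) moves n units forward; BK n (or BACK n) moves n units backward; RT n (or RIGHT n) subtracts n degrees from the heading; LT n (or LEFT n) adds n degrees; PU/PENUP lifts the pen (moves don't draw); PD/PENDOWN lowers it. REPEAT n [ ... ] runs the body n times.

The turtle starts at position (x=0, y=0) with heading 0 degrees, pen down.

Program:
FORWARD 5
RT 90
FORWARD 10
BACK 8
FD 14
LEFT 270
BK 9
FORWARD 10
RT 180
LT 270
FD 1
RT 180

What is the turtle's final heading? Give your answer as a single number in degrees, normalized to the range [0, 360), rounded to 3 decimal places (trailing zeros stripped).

Executing turtle program step by step:
Start: pos=(0,0), heading=0, pen down
FD 5: (0,0) -> (5,0) [heading=0, draw]
RT 90: heading 0 -> 270
FD 10: (5,0) -> (5,-10) [heading=270, draw]
BK 8: (5,-10) -> (5,-2) [heading=270, draw]
FD 14: (5,-2) -> (5,-16) [heading=270, draw]
LT 270: heading 270 -> 180
BK 9: (5,-16) -> (14,-16) [heading=180, draw]
FD 10: (14,-16) -> (4,-16) [heading=180, draw]
RT 180: heading 180 -> 0
LT 270: heading 0 -> 270
FD 1: (4,-16) -> (4,-17) [heading=270, draw]
RT 180: heading 270 -> 90
Final: pos=(4,-17), heading=90, 7 segment(s) drawn

Answer: 90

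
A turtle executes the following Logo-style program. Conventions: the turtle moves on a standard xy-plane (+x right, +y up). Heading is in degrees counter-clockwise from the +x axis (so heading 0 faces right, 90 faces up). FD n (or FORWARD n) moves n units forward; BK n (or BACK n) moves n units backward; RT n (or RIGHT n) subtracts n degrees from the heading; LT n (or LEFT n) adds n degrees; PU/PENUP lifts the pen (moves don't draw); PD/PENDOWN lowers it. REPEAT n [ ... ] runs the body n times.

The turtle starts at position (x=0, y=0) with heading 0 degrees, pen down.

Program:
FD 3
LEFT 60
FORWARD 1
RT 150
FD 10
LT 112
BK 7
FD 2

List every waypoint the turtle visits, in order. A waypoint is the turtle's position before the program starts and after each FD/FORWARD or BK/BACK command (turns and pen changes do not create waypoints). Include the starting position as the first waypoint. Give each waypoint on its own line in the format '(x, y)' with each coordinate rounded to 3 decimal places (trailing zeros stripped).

Answer: (0, 0)
(3, 0)
(3.5, 0.866)
(3.5, -9.134)
(-2.99, -11.756)
(-1.136, -11.007)

Derivation:
Executing turtle program step by step:
Start: pos=(0,0), heading=0, pen down
FD 3: (0,0) -> (3,0) [heading=0, draw]
LT 60: heading 0 -> 60
FD 1: (3,0) -> (3.5,0.866) [heading=60, draw]
RT 150: heading 60 -> 270
FD 10: (3.5,0.866) -> (3.5,-9.134) [heading=270, draw]
LT 112: heading 270 -> 22
BK 7: (3.5,-9.134) -> (-2.99,-11.756) [heading=22, draw]
FD 2: (-2.99,-11.756) -> (-1.136,-11.007) [heading=22, draw]
Final: pos=(-1.136,-11.007), heading=22, 5 segment(s) drawn
Waypoints (6 total):
(0, 0)
(3, 0)
(3.5, 0.866)
(3.5, -9.134)
(-2.99, -11.756)
(-1.136, -11.007)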